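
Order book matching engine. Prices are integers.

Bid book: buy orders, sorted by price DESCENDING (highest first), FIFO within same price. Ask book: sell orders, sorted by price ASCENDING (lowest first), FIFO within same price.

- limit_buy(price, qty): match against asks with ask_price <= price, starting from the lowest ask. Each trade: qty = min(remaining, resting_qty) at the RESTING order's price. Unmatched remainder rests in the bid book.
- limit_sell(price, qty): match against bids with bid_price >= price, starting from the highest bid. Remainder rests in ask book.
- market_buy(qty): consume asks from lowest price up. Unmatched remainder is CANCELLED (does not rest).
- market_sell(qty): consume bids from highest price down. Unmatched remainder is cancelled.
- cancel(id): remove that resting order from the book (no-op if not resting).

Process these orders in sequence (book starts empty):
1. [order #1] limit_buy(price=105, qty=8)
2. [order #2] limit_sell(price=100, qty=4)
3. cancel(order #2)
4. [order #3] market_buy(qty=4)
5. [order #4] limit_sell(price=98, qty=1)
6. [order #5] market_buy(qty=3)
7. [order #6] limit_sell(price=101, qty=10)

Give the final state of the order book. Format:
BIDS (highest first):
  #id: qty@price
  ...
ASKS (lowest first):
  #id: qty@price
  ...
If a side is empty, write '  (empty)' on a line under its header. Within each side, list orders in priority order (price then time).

Answer: BIDS (highest first):
  (empty)
ASKS (lowest first):
  #6: 7@101

Derivation:
After op 1 [order #1] limit_buy(price=105, qty=8): fills=none; bids=[#1:8@105] asks=[-]
After op 2 [order #2] limit_sell(price=100, qty=4): fills=#1x#2:4@105; bids=[#1:4@105] asks=[-]
After op 3 cancel(order #2): fills=none; bids=[#1:4@105] asks=[-]
After op 4 [order #3] market_buy(qty=4): fills=none; bids=[#1:4@105] asks=[-]
After op 5 [order #4] limit_sell(price=98, qty=1): fills=#1x#4:1@105; bids=[#1:3@105] asks=[-]
After op 6 [order #5] market_buy(qty=3): fills=none; bids=[#1:3@105] asks=[-]
After op 7 [order #6] limit_sell(price=101, qty=10): fills=#1x#6:3@105; bids=[-] asks=[#6:7@101]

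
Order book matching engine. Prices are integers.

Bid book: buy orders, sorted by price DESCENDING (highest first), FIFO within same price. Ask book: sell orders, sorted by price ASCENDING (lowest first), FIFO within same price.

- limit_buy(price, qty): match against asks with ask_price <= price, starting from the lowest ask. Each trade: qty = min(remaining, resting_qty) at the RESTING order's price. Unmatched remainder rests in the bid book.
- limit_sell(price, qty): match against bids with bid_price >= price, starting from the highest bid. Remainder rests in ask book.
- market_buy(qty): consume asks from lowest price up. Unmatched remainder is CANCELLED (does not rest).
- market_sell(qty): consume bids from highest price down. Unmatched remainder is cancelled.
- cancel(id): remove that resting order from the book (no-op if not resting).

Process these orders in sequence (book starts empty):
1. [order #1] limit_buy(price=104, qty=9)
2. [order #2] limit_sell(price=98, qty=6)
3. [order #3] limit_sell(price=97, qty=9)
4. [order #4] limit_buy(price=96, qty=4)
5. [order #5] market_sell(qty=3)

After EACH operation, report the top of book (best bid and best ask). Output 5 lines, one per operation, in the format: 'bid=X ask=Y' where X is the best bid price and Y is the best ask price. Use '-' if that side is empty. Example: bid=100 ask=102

Answer: bid=104 ask=-
bid=104 ask=-
bid=- ask=97
bid=96 ask=97
bid=96 ask=97

Derivation:
After op 1 [order #1] limit_buy(price=104, qty=9): fills=none; bids=[#1:9@104] asks=[-]
After op 2 [order #2] limit_sell(price=98, qty=6): fills=#1x#2:6@104; bids=[#1:3@104] asks=[-]
After op 3 [order #3] limit_sell(price=97, qty=9): fills=#1x#3:3@104; bids=[-] asks=[#3:6@97]
After op 4 [order #4] limit_buy(price=96, qty=4): fills=none; bids=[#4:4@96] asks=[#3:6@97]
After op 5 [order #5] market_sell(qty=3): fills=#4x#5:3@96; bids=[#4:1@96] asks=[#3:6@97]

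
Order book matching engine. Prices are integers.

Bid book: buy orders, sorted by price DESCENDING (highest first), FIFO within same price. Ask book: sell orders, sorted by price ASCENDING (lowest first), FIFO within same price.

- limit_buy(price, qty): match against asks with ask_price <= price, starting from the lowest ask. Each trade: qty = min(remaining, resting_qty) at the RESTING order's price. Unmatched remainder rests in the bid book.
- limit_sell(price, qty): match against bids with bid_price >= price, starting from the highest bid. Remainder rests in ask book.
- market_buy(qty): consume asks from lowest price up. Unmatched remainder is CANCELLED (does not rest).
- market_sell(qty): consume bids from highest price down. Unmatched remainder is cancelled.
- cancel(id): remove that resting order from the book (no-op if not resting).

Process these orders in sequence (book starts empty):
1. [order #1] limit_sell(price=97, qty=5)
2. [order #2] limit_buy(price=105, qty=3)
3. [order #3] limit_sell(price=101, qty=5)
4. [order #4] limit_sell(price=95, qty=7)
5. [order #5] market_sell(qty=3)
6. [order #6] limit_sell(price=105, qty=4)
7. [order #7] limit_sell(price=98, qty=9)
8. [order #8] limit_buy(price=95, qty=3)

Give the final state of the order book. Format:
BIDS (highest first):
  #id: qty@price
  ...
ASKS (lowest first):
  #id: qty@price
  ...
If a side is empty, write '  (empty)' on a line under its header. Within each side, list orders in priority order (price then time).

After op 1 [order #1] limit_sell(price=97, qty=5): fills=none; bids=[-] asks=[#1:5@97]
After op 2 [order #2] limit_buy(price=105, qty=3): fills=#2x#1:3@97; bids=[-] asks=[#1:2@97]
After op 3 [order #3] limit_sell(price=101, qty=5): fills=none; bids=[-] asks=[#1:2@97 #3:5@101]
After op 4 [order #4] limit_sell(price=95, qty=7): fills=none; bids=[-] asks=[#4:7@95 #1:2@97 #3:5@101]
After op 5 [order #5] market_sell(qty=3): fills=none; bids=[-] asks=[#4:7@95 #1:2@97 #3:5@101]
After op 6 [order #6] limit_sell(price=105, qty=4): fills=none; bids=[-] asks=[#4:7@95 #1:2@97 #3:5@101 #6:4@105]
After op 7 [order #7] limit_sell(price=98, qty=9): fills=none; bids=[-] asks=[#4:7@95 #1:2@97 #7:9@98 #3:5@101 #6:4@105]
After op 8 [order #8] limit_buy(price=95, qty=3): fills=#8x#4:3@95; bids=[-] asks=[#4:4@95 #1:2@97 #7:9@98 #3:5@101 #6:4@105]

Answer: BIDS (highest first):
  (empty)
ASKS (lowest first):
  #4: 4@95
  #1: 2@97
  #7: 9@98
  #3: 5@101
  #6: 4@105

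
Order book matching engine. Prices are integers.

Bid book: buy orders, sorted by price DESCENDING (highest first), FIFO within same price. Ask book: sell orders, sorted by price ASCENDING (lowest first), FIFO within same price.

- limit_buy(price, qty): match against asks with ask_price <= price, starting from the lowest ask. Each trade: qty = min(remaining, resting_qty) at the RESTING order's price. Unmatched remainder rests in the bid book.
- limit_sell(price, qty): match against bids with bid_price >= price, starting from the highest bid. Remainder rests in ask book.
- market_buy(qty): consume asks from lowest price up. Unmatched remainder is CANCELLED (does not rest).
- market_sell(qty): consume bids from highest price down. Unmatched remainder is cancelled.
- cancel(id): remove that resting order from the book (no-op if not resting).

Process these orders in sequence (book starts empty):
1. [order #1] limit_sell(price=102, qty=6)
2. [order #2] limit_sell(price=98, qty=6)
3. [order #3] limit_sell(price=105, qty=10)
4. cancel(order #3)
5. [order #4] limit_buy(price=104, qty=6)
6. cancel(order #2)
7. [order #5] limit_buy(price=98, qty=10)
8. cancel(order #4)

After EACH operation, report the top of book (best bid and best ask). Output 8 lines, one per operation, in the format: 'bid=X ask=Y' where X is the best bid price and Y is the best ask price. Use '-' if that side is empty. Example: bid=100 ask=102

Answer: bid=- ask=102
bid=- ask=98
bid=- ask=98
bid=- ask=98
bid=- ask=102
bid=- ask=102
bid=98 ask=102
bid=98 ask=102

Derivation:
After op 1 [order #1] limit_sell(price=102, qty=6): fills=none; bids=[-] asks=[#1:6@102]
After op 2 [order #2] limit_sell(price=98, qty=6): fills=none; bids=[-] asks=[#2:6@98 #1:6@102]
After op 3 [order #3] limit_sell(price=105, qty=10): fills=none; bids=[-] asks=[#2:6@98 #1:6@102 #3:10@105]
After op 4 cancel(order #3): fills=none; bids=[-] asks=[#2:6@98 #1:6@102]
After op 5 [order #4] limit_buy(price=104, qty=6): fills=#4x#2:6@98; bids=[-] asks=[#1:6@102]
After op 6 cancel(order #2): fills=none; bids=[-] asks=[#1:6@102]
After op 7 [order #5] limit_buy(price=98, qty=10): fills=none; bids=[#5:10@98] asks=[#1:6@102]
After op 8 cancel(order #4): fills=none; bids=[#5:10@98] asks=[#1:6@102]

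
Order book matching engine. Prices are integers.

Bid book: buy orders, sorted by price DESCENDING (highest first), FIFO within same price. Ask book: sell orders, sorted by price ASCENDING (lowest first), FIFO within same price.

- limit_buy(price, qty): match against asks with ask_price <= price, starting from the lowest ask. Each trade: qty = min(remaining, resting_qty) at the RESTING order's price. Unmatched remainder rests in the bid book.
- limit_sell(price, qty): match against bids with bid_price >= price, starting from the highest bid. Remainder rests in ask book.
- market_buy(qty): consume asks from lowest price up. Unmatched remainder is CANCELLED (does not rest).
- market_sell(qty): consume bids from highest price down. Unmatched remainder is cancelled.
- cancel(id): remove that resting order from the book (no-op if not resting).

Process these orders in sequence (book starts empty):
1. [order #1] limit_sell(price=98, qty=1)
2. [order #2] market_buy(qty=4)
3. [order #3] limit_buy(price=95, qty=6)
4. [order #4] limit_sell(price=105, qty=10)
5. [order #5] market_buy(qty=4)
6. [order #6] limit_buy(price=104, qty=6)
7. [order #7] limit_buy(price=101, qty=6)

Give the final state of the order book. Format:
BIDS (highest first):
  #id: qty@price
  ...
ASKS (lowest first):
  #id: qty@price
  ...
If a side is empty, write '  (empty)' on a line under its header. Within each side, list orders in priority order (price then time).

Answer: BIDS (highest first):
  #6: 6@104
  #7: 6@101
  #3: 6@95
ASKS (lowest first):
  #4: 6@105

Derivation:
After op 1 [order #1] limit_sell(price=98, qty=1): fills=none; bids=[-] asks=[#1:1@98]
After op 2 [order #2] market_buy(qty=4): fills=#2x#1:1@98; bids=[-] asks=[-]
After op 3 [order #3] limit_buy(price=95, qty=6): fills=none; bids=[#3:6@95] asks=[-]
After op 4 [order #4] limit_sell(price=105, qty=10): fills=none; bids=[#3:6@95] asks=[#4:10@105]
After op 5 [order #5] market_buy(qty=4): fills=#5x#4:4@105; bids=[#3:6@95] asks=[#4:6@105]
After op 6 [order #6] limit_buy(price=104, qty=6): fills=none; bids=[#6:6@104 #3:6@95] asks=[#4:6@105]
After op 7 [order #7] limit_buy(price=101, qty=6): fills=none; bids=[#6:6@104 #7:6@101 #3:6@95] asks=[#4:6@105]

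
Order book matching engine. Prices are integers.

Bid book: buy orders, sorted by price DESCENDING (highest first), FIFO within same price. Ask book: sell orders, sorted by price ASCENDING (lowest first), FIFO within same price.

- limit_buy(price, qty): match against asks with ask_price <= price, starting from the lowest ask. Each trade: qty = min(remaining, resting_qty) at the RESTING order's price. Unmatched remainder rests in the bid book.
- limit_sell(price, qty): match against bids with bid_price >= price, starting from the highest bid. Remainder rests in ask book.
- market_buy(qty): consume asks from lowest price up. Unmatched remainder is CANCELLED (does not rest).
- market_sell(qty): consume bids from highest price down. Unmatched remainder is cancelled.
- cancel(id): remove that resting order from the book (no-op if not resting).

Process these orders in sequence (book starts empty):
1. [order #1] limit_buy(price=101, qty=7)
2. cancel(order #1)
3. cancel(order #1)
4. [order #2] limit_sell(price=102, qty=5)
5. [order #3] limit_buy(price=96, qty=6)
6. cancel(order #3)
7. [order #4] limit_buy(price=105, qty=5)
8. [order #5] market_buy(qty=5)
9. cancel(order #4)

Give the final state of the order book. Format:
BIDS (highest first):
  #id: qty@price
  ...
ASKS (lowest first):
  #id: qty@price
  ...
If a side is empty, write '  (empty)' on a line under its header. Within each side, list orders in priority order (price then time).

Answer: BIDS (highest first):
  (empty)
ASKS (lowest first):
  (empty)

Derivation:
After op 1 [order #1] limit_buy(price=101, qty=7): fills=none; bids=[#1:7@101] asks=[-]
After op 2 cancel(order #1): fills=none; bids=[-] asks=[-]
After op 3 cancel(order #1): fills=none; bids=[-] asks=[-]
After op 4 [order #2] limit_sell(price=102, qty=5): fills=none; bids=[-] asks=[#2:5@102]
After op 5 [order #3] limit_buy(price=96, qty=6): fills=none; bids=[#3:6@96] asks=[#2:5@102]
After op 6 cancel(order #3): fills=none; bids=[-] asks=[#2:5@102]
After op 7 [order #4] limit_buy(price=105, qty=5): fills=#4x#2:5@102; bids=[-] asks=[-]
After op 8 [order #5] market_buy(qty=5): fills=none; bids=[-] asks=[-]
After op 9 cancel(order #4): fills=none; bids=[-] asks=[-]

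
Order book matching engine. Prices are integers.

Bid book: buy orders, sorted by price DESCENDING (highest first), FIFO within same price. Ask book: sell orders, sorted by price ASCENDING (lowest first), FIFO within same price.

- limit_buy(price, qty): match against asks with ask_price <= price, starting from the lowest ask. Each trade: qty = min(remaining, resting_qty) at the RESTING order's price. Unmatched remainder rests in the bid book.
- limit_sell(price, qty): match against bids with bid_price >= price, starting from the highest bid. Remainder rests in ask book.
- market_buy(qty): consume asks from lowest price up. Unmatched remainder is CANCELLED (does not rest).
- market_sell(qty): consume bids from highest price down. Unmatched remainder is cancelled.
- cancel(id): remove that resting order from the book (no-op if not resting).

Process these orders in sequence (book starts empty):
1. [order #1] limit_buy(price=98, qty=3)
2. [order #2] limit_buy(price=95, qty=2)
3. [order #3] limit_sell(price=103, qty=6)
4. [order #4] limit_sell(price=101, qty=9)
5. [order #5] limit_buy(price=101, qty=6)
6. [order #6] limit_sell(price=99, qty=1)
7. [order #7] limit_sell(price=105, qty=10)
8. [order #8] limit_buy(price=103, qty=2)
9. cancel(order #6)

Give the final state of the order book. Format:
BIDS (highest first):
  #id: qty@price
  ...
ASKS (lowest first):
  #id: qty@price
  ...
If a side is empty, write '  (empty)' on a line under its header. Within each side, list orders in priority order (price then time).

Answer: BIDS (highest first):
  #1: 3@98
  #2: 2@95
ASKS (lowest first):
  #4: 2@101
  #3: 6@103
  #7: 10@105

Derivation:
After op 1 [order #1] limit_buy(price=98, qty=3): fills=none; bids=[#1:3@98] asks=[-]
After op 2 [order #2] limit_buy(price=95, qty=2): fills=none; bids=[#1:3@98 #2:2@95] asks=[-]
After op 3 [order #3] limit_sell(price=103, qty=6): fills=none; bids=[#1:3@98 #2:2@95] asks=[#3:6@103]
After op 4 [order #4] limit_sell(price=101, qty=9): fills=none; bids=[#1:3@98 #2:2@95] asks=[#4:9@101 #3:6@103]
After op 5 [order #5] limit_buy(price=101, qty=6): fills=#5x#4:6@101; bids=[#1:3@98 #2:2@95] asks=[#4:3@101 #3:6@103]
After op 6 [order #6] limit_sell(price=99, qty=1): fills=none; bids=[#1:3@98 #2:2@95] asks=[#6:1@99 #4:3@101 #3:6@103]
After op 7 [order #7] limit_sell(price=105, qty=10): fills=none; bids=[#1:3@98 #2:2@95] asks=[#6:1@99 #4:3@101 #3:6@103 #7:10@105]
After op 8 [order #8] limit_buy(price=103, qty=2): fills=#8x#6:1@99 #8x#4:1@101; bids=[#1:3@98 #2:2@95] asks=[#4:2@101 #3:6@103 #7:10@105]
After op 9 cancel(order #6): fills=none; bids=[#1:3@98 #2:2@95] asks=[#4:2@101 #3:6@103 #7:10@105]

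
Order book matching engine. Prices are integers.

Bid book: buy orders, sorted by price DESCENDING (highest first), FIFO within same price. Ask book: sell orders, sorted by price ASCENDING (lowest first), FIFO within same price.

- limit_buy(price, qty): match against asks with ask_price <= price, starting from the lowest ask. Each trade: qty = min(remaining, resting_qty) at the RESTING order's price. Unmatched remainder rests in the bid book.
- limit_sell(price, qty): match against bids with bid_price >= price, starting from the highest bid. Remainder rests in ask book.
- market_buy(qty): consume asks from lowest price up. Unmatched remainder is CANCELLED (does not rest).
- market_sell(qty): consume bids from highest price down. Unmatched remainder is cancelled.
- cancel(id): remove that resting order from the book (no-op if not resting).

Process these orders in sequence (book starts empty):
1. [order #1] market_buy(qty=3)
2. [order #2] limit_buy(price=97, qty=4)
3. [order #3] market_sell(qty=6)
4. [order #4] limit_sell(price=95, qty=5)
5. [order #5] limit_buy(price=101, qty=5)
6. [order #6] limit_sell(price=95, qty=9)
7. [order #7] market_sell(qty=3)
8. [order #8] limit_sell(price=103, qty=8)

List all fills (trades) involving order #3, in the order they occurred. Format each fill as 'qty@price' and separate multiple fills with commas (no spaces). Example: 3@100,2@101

After op 1 [order #1] market_buy(qty=3): fills=none; bids=[-] asks=[-]
After op 2 [order #2] limit_buy(price=97, qty=4): fills=none; bids=[#2:4@97] asks=[-]
After op 3 [order #3] market_sell(qty=6): fills=#2x#3:4@97; bids=[-] asks=[-]
After op 4 [order #4] limit_sell(price=95, qty=5): fills=none; bids=[-] asks=[#4:5@95]
After op 5 [order #5] limit_buy(price=101, qty=5): fills=#5x#4:5@95; bids=[-] asks=[-]
After op 6 [order #6] limit_sell(price=95, qty=9): fills=none; bids=[-] asks=[#6:9@95]
After op 7 [order #7] market_sell(qty=3): fills=none; bids=[-] asks=[#6:9@95]
After op 8 [order #8] limit_sell(price=103, qty=8): fills=none; bids=[-] asks=[#6:9@95 #8:8@103]

Answer: 4@97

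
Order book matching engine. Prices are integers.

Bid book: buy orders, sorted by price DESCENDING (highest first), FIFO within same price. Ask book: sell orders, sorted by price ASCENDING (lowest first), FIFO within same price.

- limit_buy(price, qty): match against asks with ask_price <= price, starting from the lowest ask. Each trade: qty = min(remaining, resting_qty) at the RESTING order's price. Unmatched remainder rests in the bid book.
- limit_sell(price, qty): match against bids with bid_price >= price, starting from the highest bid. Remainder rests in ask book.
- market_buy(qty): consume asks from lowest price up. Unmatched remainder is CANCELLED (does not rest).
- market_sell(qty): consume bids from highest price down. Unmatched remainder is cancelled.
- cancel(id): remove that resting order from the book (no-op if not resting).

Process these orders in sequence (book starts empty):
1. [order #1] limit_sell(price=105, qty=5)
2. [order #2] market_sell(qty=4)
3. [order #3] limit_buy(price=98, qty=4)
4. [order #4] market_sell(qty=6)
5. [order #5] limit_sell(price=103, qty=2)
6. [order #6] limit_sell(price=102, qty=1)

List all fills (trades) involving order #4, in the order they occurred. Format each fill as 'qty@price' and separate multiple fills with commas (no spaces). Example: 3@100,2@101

Answer: 4@98

Derivation:
After op 1 [order #1] limit_sell(price=105, qty=5): fills=none; bids=[-] asks=[#1:5@105]
After op 2 [order #2] market_sell(qty=4): fills=none; bids=[-] asks=[#1:5@105]
After op 3 [order #3] limit_buy(price=98, qty=4): fills=none; bids=[#3:4@98] asks=[#1:5@105]
After op 4 [order #4] market_sell(qty=6): fills=#3x#4:4@98; bids=[-] asks=[#1:5@105]
After op 5 [order #5] limit_sell(price=103, qty=2): fills=none; bids=[-] asks=[#5:2@103 #1:5@105]
After op 6 [order #6] limit_sell(price=102, qty=1): fills=none; bids=[-] asks=[#6:1@102 #5:2@103 #1:5@105]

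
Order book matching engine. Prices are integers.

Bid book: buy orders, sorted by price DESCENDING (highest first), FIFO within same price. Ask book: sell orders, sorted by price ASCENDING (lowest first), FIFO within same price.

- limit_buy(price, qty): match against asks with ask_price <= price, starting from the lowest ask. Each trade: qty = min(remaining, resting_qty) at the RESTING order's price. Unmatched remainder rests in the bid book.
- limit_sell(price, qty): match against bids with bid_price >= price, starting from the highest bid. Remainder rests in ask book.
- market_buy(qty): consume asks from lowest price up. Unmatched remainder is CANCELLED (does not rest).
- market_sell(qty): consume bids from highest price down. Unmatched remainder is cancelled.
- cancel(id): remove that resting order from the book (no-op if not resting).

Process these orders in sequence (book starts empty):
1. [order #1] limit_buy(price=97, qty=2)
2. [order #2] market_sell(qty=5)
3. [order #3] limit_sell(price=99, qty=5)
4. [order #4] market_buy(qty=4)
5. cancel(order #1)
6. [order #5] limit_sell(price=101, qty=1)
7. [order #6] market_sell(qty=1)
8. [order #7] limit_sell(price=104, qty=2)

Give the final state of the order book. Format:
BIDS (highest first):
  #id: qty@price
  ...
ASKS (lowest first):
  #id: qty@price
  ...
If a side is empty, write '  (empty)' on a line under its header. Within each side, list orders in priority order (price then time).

After op 1 [order #1] limit_buy(price=97, qty=2): fills=none; bids=[#1:2@97] asks=[-]
After op 2 [order #2] market_sell(qty=5): fills=#1x#2:2@97; bids=[-] asks=[-]
After op 3 [order #3] limit_sell(price=99, qty=5): fills=none; bids=[-] asks=[#3:5@99]
After op 4 [order #4] market_buy(qty=4): fills=#4x#3:4@99; bids=[-] asks=[#3:1@99]
After op 5 cancel(order #1): fills=none; bids=[-] asks=[#3:1@99]
After op 6 [order #5] limit_sell(price=101, qty=1): fills=none; bids=[-] asks=[#3:1@99 #5:1@101]
After op 7 [order #6] market_sell(qty=1): fills=none; bids=[-] asks=[#3:1@99 #5:1@101]
After op 8 [order #7] limit_sell(price=104, qty=2): fills=none; bids=[-] asks=[#3:1@99 #5:1@101 #7:2@104]

Answer: BIDS (highest first):
  (empty)
ASKS (lowest first):
  #3: 1@99
  #5: 1@101
  #7: 2@104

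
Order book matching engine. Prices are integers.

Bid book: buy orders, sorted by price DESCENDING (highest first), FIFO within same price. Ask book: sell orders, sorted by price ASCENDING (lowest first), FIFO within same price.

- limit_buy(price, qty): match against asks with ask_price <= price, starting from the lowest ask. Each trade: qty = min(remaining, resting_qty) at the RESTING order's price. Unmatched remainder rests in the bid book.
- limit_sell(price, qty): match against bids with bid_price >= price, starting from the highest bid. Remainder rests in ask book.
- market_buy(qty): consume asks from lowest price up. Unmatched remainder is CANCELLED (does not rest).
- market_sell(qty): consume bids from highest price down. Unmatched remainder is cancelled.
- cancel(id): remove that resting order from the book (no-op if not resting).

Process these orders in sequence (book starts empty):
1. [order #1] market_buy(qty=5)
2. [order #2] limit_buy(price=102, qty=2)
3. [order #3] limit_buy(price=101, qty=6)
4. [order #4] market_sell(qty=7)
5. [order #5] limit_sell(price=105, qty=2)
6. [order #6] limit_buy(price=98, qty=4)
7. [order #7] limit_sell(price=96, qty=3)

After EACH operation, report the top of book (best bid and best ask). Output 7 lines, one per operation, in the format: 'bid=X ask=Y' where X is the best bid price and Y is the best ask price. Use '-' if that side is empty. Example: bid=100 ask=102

Answer: bid=- ask=-
bid=102 ask=-
bid=102 ask=-
bid=101 ask=-
bid=101 ask=105
bid=101 ask=105
bid=98 ask=105

Derivation:
After op 1 [order #1] market_buy(qty=5): fills=none; bids=[-] asks=[-]
After op 2 [order #2] limit_buy(price=102, qty=2): fills=none; bids=[#2:2@102] asks=[-]
After op 3 [order #3] limit_buy(price=101, qty=6): fills=none; bids=[#2:2@102 #3:6@101] asks=[-]
After op 4 [order #4] market_sell(qty=7): fills=#2x#4:2@102 #3x#4:5@101; bids=[#3:1@101] asks=[-]
After op 5 [order #5] limit_sell(price=105, qty=2): fills=none; bids=[#3:1@101] asks=[#5:2@105]
After op 6 [order #6] limit_buy(price=98, qty=4): fills=none; bids=[#3:1@101 #6:4@98] asks=[#5:2@105]
After op 7 [order #7] limit_sell(price=96, qty=3): fills=#3x#7:1@101 #6x#7:2@98; bids=[#6:2@98] asks=[#5:2@105]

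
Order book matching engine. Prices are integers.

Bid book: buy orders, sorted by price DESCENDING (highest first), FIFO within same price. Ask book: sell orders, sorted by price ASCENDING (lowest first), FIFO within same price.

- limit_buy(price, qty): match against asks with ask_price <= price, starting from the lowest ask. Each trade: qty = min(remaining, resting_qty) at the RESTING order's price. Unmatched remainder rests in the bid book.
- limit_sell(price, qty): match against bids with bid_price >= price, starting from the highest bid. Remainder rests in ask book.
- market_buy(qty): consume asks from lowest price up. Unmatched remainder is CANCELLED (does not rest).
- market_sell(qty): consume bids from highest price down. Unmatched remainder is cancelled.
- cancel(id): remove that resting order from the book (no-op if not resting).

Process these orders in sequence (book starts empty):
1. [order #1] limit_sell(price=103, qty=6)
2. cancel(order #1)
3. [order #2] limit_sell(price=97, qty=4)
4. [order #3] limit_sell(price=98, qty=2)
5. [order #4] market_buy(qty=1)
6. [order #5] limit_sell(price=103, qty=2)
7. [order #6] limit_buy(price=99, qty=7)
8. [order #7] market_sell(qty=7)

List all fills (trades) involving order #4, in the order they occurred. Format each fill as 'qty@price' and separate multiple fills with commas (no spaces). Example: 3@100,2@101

After op 1 [order #1] limit_sell(price=103, qty=6): fills=none; bids=[-] asks=[#1:6@103]
After op 2 cancel(order #1): fills=none; bids=[-] asks=[-]
After op 3 [order #2] limit_sell(price=97, qty=4): fills=none; bids=[-] asks=[#2:4@97]
After op 4 [order #3] limit_sell(price=98, qty=2): fills=none; bids=[-] asks=[#2:4@97 #3:2@98]
After op 5 [order #4] market_buy(qty=1): fills=#4x#2:1@97; bids=[-] asks=[#2:3@97 #3:2@98]
After op 6 [order #5] limit_sell(price=103, qty=2): fills=none; bids=[-] asks=[#2:3@97 #3:2@98 #5:2@103]
After op 7 [order #6] limit_buy(price=99, qty=7): fills=#6x#2:3@97 #6x#3:2@98; bids=[#6:2@99] asks=[#5:2@103]
After op 8 [order #7] market_sell(qty=7): fills=#6x#7:2@99; bids=[-] asks=[#5:2@103]

Answer: 1@97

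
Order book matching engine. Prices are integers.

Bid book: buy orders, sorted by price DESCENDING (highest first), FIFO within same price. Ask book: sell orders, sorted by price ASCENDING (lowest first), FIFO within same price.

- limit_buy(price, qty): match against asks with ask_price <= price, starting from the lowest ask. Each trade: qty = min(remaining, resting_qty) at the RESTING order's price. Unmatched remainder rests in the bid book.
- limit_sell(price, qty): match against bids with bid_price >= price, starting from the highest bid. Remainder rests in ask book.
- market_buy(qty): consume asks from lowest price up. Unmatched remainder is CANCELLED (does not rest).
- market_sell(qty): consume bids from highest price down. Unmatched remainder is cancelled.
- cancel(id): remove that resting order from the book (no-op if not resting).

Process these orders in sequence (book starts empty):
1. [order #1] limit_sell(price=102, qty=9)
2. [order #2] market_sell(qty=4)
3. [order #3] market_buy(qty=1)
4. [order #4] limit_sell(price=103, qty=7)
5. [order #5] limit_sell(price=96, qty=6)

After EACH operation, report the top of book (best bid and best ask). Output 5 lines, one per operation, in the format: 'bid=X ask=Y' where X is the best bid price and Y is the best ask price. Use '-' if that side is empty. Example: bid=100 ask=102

After op 1 [order #1] limit_sell(price=102, qty=9): fills=none; bids=[-] asks=[#1:9@102]
After op 2 [order #2] market_sell(qty=4): fills=none; bids=[-] asks=[#1:9@102]
After op 3 [order #3] market_buy(qty=1): fills=#3x#1:1@102; bids=[-] asks=[#1:8@102]
After op 4 [order #4] limit_sell(price=103, qty=7): fills=none; bids=[-] asks=[#1:8@102 #4:7@103]
After op 5 [order #5] limit_sell(price=96, qty=6): fills=none; bids=[-] asks=[#5:6@96 #1:8@102 #4:7@103]

Answer: bid=- ask=102
bid=- ask=102
bid=- ask=102
bid=- ask=102
bid=- ask=96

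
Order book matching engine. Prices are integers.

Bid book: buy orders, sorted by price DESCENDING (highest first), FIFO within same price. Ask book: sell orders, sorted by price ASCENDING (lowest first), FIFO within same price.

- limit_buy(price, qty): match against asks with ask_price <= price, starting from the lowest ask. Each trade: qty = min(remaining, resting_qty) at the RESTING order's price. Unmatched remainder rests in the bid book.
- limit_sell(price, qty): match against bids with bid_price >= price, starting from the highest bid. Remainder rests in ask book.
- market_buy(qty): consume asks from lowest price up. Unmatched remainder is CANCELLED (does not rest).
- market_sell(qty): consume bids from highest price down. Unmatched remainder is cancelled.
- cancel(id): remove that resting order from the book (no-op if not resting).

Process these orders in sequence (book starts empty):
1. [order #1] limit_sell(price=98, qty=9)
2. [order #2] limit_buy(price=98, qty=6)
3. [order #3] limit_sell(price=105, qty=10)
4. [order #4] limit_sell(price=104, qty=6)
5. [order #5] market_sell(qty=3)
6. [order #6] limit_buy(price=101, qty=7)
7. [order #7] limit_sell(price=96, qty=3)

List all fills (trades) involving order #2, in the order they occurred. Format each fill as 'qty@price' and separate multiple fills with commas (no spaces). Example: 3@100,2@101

Answer: 6@98

Derivation:
After op 1 [order #1] limit_sell(price=98, qty=9): fills=none; bids=[-] asks=[#1:9@98]
After op 2 [order #2] limit_buy(price=98, qty=6): fills=#2x#1:6@98; bids=[-] asks=[#1:3@98]
After op 3 [order #3] limit_sell(price=105, qty=10): fills=none; bids=[-] asks=[#1:3@98 #3:10@105]
After op 4 [order #4] limit_sell(price=104, qty=6): fills=none; bids=[-] asks=[#1:3@98 #4:6@104 #3:10@105]
After op 5 [order #5] market_sell(qty=3): fills=none; bids=[-] asks=[#1:3@98 #4:6@104 #3:10@105]
After op 6 [order #6] limit_buy(price=101, qty=7): fills=#6x#1:3@98; bids=[#6:4@101] asks=[#4:6@104 #3:10@105]
After op 7 [order #7] limit_sell(price=96, qty=3): fills=#6x#7:3@101; bids=[#6:1@101] asks=[#4:6@104 #3:10@105]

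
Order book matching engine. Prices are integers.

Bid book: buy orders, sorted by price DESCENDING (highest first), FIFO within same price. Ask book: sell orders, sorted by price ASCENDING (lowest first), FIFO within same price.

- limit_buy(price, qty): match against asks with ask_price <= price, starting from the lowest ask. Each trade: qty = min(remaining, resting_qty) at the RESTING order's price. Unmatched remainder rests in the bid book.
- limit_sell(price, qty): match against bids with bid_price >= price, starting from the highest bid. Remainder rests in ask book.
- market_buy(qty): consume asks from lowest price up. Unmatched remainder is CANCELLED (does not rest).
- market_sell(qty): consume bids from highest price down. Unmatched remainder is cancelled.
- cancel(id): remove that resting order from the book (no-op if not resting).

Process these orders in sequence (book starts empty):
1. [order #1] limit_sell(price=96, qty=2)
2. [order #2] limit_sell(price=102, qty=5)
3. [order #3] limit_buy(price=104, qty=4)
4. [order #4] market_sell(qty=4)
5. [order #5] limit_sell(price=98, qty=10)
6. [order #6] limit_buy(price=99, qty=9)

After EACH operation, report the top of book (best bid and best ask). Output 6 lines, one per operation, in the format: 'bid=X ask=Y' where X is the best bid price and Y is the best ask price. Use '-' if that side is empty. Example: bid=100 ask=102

Answer: bid=- ask=96
bid=- ask=96
bid=- ask=102
bid=- ask=102
bid=- ask=98
bid=- ask=98

Derivation:
After op 1 [order #1] limit_sell(price=96, qty=2): fills=none; bids=[-] asks=[#1:2@96]
After op 2 [order #2] limit_sell(price=102, qty=5): fills=none; bids=[-] asks=[#1:2@96 #2:5@102]
After op 3 [order #3] limit_buy(price=104, qty=4): fills=#3x#1:2@96 #3x#2:2@102; bids=[-] asks=[#2:3@102]
After op 4 [order #4] market_sell(qty=4): fills=none; bids=[-] asks=[#2:3@102]
After op 5 [order #5] limit_sell(price=98, qty=10): fills=none; bids=[-] asks=[#5:10@98 #2:3@102]
After op 6 [order #6] limit_buy(price=99, qty=9): fills=#6x#5:9@98; bids=[-] asks=[#5:1@98 #2:3@102]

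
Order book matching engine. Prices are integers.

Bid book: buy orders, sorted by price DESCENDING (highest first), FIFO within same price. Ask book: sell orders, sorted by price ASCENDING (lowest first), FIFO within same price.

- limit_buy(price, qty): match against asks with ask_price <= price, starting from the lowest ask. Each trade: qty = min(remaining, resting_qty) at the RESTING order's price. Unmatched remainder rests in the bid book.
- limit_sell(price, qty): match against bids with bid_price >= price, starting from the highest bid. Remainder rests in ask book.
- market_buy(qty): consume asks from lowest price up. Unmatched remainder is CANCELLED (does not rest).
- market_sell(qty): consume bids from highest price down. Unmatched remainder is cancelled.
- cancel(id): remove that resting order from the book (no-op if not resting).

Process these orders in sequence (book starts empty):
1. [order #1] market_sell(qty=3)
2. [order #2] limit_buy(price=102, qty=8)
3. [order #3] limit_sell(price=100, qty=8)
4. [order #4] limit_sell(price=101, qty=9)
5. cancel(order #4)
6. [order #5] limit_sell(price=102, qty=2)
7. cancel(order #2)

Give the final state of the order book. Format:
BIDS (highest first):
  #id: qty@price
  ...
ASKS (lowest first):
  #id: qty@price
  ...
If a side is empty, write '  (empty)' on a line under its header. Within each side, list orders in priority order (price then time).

After op 1 [order #1] market_sell(qty=3): fills=none; bids=[-] asks=[-]
After op 2 [order #2] limit_buy(price=102, qty=8): fills=none; bids=[#2:8@102] asks=[-]
After op 3 [order #3] limit_sell(price=100, qty=8): fills=#2x#3:8@102; bids=[-] asks=[-]
After op 4 [order #4] limit_sell(price=101, qty=9): fills=none; bids=[-] asks=[#4:9@101]
After op 5 cancel(order #4): fills=none; bids=[-] asks=[-]
After op 6 [order #5] limit_sell(price=102, qty=2): fills=none; bids=[-] asks=[#5:2@102]
After op 7 cancel(order #2): fills=none; bids=[-] asks=[#5:2@102]

Answer: BIDS (highest first):
  (empty)
ASKS (lowest first):
  #5: 2@102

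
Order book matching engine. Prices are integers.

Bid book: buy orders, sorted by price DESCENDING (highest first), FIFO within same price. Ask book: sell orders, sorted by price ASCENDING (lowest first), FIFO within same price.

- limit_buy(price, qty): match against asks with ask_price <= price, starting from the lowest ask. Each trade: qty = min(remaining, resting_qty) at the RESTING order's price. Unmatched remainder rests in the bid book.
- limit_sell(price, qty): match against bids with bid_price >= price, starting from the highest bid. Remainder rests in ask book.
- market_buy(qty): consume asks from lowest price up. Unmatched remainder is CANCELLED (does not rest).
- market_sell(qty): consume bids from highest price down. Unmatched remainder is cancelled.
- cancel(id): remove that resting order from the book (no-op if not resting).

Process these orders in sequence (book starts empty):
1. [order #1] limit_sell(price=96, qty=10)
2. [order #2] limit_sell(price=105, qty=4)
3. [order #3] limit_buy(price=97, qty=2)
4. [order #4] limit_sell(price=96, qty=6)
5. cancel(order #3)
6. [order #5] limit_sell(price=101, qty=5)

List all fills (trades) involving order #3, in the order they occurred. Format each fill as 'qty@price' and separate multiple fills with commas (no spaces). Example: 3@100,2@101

After op 1 [order #1] limit_sell(price=96, qty=10): fills=none; bids=[-] asks=[#1:10@96]
After op 2 [order #2] limit_sell(price=105, qty=4): fills=none; bids=[-] asks=[#1:10@96 #2:4@105]
After op 3 [order #3] limit_buy(price=97, qty=2): fills=#3x#1:2@96; bids=[-] asks=[#1:8@96 #2:4@105]
After op 4 [order #4] limit_sell(price=96, qty=6): fills=none; bids=[-] asks=[#1:8@96 #4:6@96 #2:4@105]
After op 5 cancel(order #3): fills=none; bids=[-] asks=[#1:8@96 #4:6@96 #2:4@105]
After op 6 [order #5] limit_sell(price=101, qty=5): fills=none; bids=[-] asks=[#1:8@96 #4:6@96 #5:5@101 #2:4@105]

Answer: 2@96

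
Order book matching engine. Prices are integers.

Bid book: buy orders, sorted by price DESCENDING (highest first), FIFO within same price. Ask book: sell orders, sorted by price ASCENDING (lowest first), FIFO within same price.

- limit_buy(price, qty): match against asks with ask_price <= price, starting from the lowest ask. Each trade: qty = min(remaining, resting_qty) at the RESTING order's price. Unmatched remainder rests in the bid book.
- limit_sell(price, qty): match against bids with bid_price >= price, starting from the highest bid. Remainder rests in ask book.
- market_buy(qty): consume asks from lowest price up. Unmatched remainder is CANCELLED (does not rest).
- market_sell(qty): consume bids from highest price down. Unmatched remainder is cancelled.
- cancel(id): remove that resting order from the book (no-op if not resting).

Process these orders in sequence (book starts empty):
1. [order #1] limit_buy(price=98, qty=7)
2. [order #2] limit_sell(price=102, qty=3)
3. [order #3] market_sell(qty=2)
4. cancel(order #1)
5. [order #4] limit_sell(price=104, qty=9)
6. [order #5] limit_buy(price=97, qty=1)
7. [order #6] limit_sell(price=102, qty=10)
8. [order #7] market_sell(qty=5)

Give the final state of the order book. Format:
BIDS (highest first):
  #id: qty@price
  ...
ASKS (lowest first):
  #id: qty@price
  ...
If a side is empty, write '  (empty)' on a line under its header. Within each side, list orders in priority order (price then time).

Answer: BIDS (highest first):
  (empty)
ASKS (lowest first):
  #2: 3@102
  #6: 10@102
  #4: 9@104

Derivation:
After op 1 [order #1] limit_buy(price=98, qty=7): fills=none; bids=[#1:7@98] asks=[-]
After op 2 [order #2] limit_sell(price=102, qty=3): fills=none; bids=[#1:7@98] asks=[#2:3@102]
After op 3 [order #3] market_sell(qty=2): fills=#1x#3:2@98; bids=[#1:5@98] asks=[#2:3@102]
After op 4 cancel(order #1): fills=none; bids=[-] asks=[#2:3@102]
After op 5 [order #4] limit_sell(price=104, qty=9): fills=none; bids=[-] asks=[#2:3@102 #4:9@104]
After op 6 [order #5] limit_buy(price=97, qty=1): fills=none; bids=[#5:1@97] asks=[#2:3@102 #4:9@104]
After op 7 [order #6] limit_sell(price=102, qty=10): fills=none; bids=[#5:1@97] asks=[#2:3@102 #6:10@102 #4:9@104]
After op 8 [order #7] market_sell(qty=5): fills=#5x#7:1@97; bids=[-] asks=[#2:3@102 #6:10@102 #4:9@104]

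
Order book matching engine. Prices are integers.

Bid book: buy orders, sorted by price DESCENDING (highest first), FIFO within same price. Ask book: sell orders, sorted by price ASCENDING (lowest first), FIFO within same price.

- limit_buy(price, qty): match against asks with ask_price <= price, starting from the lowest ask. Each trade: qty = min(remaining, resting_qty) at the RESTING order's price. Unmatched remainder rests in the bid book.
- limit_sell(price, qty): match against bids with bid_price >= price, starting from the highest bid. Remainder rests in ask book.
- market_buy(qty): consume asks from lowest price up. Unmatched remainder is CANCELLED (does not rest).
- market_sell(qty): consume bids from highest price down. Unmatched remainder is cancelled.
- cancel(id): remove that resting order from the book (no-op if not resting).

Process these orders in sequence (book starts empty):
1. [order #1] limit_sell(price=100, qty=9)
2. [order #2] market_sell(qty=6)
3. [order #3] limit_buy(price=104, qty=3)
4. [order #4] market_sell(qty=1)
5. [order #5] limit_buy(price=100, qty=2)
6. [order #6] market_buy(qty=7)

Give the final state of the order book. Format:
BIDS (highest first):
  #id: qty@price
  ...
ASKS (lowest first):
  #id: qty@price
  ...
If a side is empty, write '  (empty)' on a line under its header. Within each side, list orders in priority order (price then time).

After op 1 [order #1] limit_sell(price=100, qty=9): fills=none; bids=[-] asks=[#1:9@100]
After op 2 [order #2] market_sell(qty=6): fills=none; bids=[-] asks=[#1:9@100]
After op 3 [order #3] limit_buy(price=104, qty=3): fills=#3x#1:3@100; bids=[-] asks=[#1:6@100]
After op 4 [order #4] market_sell(qty=1): fills=none; bids=[-] asks=[#1:6@100]
After op 5 [order #5] limit_buy(price=100, qty=2): fills=#5x#1:2@100; bids=[-] asks=[#1:4@100]
After op 6 [order #6] market_buy(qty=7): fills=#6x#1:4@100; bids=[-] asks=[-]

Answer: BIDS (highest first):
  (empty)
ASKS (lowest first):
  (empty)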